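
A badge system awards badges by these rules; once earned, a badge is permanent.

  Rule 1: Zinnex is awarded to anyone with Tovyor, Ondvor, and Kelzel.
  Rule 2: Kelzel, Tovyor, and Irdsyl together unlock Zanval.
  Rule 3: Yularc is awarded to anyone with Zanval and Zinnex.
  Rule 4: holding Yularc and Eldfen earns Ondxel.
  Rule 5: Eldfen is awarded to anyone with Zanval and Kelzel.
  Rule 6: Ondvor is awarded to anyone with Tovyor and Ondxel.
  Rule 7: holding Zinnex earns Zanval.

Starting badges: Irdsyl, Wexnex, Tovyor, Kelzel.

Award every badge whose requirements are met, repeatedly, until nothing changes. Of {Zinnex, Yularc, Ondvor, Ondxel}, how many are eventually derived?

0

Zinnex would need Tovyor, Ondvor, and Kelzel (Rule 1), but Ondvor is never earned.
Yularc would need Zanval and Zinnex (Rule 3), but Zinnex is never earned.
Ondvor would need Tovyor and Ondxel (Rule 6), but Ondxel is never earned.
Ondxel would need Yularc and Eldfen (Rule 4), but Yularc is never earned.
None of the 4 are reached.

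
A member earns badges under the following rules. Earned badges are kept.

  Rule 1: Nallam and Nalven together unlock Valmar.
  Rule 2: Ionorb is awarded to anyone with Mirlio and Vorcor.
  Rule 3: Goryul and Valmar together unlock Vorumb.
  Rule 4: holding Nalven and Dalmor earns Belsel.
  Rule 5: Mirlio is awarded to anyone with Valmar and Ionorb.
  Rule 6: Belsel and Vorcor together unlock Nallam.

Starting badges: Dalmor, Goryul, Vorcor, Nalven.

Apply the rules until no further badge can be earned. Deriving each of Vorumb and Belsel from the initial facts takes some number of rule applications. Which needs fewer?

Belsel: With Nalven and Dalmor, Belsel is earned (Rule 4). [1 rule application]
Vorumb: With Nalven and Dalmor, Belsel is earned (Rule 4). With Belsel and Vorcor, Nallam is earned (Rule 6). With Nallam and Nalven, Valmar is earned (Rule 1). With Goryul and Valmar, Vorumb is earned (Rule 3). [4 rule applications]
Belsel needs fewer.

Belsel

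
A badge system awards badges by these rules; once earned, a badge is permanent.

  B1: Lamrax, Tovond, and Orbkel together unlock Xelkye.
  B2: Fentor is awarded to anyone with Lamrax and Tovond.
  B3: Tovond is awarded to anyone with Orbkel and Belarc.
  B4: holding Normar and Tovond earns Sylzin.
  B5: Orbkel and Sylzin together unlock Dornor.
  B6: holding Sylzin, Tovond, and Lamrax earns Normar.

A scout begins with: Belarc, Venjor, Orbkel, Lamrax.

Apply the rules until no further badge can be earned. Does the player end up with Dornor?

Dornor would need Orbkel and Sylzin (B5), but Sylzin is never earned.

No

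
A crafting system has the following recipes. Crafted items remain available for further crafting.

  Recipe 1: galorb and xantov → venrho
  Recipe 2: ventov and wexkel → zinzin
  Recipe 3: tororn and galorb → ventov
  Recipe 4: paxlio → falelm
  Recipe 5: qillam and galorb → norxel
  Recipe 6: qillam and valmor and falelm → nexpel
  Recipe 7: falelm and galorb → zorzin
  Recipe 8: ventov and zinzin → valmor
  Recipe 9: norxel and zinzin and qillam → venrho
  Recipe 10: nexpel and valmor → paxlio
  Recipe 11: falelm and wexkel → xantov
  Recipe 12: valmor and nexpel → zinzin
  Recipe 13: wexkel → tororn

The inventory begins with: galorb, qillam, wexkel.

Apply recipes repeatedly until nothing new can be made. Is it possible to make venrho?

Yes

wexkel → tororn (Recipe 13).
Using Recipe 5, qillam and galorb make norxel.
tororn and galorb → ventov (Recipe 3).
ventov and wexkel → zinzin (Recipe 2).
Using Recipe 9, norxel, zinzin, and qillam make venrho.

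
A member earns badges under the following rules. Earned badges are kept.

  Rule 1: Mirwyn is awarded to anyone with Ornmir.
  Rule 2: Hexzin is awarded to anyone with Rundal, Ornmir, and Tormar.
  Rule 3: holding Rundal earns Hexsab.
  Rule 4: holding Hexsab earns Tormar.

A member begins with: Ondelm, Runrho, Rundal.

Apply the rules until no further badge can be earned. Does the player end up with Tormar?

Yes

With Rundal, Hexsab is earned (Rule 3).
With Hexsab, Tormar is earned (Rule 4).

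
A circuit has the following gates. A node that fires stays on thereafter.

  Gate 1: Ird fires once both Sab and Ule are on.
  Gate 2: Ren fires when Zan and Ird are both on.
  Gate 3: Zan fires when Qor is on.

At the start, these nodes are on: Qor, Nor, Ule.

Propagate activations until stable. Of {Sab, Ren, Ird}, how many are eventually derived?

0

No rule produces Sab, and it is not given.
Ren would need Zan and Ird (Gate 2), but Ird never turns on.
Ird would need Sab and Ule (Gate 1), but Sab never turns on.
None of the 3 are reached.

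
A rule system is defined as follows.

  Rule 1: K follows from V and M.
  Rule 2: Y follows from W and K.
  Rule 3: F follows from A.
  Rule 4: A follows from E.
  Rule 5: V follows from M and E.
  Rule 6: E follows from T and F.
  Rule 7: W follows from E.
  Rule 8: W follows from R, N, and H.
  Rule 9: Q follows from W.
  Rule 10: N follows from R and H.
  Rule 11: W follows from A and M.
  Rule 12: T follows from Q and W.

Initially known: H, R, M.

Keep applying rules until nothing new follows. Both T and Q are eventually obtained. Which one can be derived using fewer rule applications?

Q

Q: From R and H, Rule 10 gives N. From R, N, and H, Rule 8 gives W. W holds, so Q follows (Rule 9). [3 rule applications]
T: R and H hold, so N follows (Rule 10). From R, N, and H, Rule 8 gives W. From W, Rule 9 gives Q. From Q and W, Rule 12 gives T. [4 rule applications]
Q needs fewer.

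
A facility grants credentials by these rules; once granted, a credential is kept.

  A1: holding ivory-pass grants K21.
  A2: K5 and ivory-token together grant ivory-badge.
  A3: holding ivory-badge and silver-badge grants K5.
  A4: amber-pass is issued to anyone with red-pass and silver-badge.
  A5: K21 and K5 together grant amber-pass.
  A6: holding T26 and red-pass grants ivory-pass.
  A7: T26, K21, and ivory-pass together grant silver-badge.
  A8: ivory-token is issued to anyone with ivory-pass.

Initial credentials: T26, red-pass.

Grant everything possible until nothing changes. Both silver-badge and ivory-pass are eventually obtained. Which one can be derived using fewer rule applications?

ivory-pass: Holding T26 and red-pass grants ivory-pass (A6). [1 rule application]
silver-badge: Holding T26 and red-pass grants ivory-pass (A6). Holding ivory-pass grants K21 (A1). Holding T26, K21, and ivory-pass grants silver-badge (A7). [3 rule applications]
ivory-pass needs fewer.

ivory-pass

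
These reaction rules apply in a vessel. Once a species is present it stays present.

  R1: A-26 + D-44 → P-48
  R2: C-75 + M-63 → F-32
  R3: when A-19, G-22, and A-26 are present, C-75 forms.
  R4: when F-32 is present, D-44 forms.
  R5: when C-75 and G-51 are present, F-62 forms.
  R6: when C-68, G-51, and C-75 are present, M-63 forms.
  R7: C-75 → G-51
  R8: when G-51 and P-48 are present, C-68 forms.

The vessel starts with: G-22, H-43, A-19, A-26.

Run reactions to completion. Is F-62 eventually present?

A-19, G-22, and A-26 present → C-75 forms (R3).
C-75 present → G-51 forms (R7).
C-75 and G-51 present → F-62 forms (R5).

Yes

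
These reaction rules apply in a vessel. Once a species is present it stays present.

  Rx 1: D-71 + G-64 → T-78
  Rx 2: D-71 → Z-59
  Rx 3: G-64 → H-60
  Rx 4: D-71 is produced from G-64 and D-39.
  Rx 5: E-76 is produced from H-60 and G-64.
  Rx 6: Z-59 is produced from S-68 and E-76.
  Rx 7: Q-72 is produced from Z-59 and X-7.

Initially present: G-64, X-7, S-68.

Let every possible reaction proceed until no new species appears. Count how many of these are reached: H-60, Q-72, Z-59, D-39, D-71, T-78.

3

G-64 present → H-60 forms (Rx 3).
H-60 and G-64 present → E-76 forms (Rx 5).
S-68 and E-76 present → Z-59 forms (Rx 6).
Z-59 and X-7 present → Q-72 forms (Rx 7).
H-60: reached.
Q-72: reached.
Z-59: reached.
No rule produces D-39, and it is not given.
D-71 would need G-64 and D-39 (Rx 4), but D-39 never forms.
T-78 would need D-71 and G-64 (Rx 1), but D-71 never forms.
Reached: H-60, Q-72, and Z-59 — 3 of the 6.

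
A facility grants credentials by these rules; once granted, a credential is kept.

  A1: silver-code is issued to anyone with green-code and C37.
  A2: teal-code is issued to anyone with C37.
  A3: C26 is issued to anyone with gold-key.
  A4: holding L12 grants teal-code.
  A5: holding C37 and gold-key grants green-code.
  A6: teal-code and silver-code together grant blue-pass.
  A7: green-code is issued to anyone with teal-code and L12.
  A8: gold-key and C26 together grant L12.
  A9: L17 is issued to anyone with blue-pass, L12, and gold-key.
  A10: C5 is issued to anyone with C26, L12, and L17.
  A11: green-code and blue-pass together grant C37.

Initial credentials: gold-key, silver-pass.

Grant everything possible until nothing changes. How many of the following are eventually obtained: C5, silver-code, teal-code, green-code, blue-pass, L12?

3

Holding gold-key grants C26 (A3).
Holding gold-key and C26 grants L12 (A8).
Holding L12 grants teal-code (A4).
Holding teal-code and L12 grants green-code (A7).
C5 would need C26, L12, and L17 (A10), but L17 is never granted.
silver-code would need green-code and C37 (A1), but C37 is never granted.
teal-code: reached.
green-code: reached.
blue-pass would need teal-code and silver-code (A6), but silver-code is never granted.
L12: reached.
Reached: teal-code, green-code, and L12 — 3 of the 6.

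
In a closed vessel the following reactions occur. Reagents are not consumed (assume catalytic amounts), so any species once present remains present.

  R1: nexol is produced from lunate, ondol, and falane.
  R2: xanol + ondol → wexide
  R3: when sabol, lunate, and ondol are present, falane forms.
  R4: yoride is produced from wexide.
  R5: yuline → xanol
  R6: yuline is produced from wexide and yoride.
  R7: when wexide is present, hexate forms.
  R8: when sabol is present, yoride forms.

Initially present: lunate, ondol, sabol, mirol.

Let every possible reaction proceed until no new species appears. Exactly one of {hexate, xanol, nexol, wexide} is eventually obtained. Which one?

sabol, lunate, and ondol present → falane forms (R3).
lunate, ondol, and falane present → nexol forms (R1).
wexide would need xanol and ondol (R2), but xanol never forms. hexate would need wexide (R7), but wexide never forms. xanol would need yuline (R5), but yuline never forms.

nexol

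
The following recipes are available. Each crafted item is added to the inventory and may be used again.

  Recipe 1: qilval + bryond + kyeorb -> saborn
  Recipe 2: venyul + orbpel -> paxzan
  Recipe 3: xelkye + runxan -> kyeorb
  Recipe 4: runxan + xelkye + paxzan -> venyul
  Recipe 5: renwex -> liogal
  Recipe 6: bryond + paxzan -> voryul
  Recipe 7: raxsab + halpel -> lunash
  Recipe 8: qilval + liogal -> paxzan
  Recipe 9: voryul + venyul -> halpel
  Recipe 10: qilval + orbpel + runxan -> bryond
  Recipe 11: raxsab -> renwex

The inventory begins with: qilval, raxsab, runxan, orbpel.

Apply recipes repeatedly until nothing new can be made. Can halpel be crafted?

halpel would need voryul and venyul (Recipe 9), but venyul is never obtained.

No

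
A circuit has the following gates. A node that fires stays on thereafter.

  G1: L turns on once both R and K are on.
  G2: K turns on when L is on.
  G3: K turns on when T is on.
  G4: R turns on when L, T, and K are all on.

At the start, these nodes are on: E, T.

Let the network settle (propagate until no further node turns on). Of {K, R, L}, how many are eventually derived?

T is on, so K turns on (G3).
K: reached.
R would need L, T, and K (G4), but L never turns on.
L would need R and K (G1), but R never turns on.
Reached: K — 1 of the 3.

1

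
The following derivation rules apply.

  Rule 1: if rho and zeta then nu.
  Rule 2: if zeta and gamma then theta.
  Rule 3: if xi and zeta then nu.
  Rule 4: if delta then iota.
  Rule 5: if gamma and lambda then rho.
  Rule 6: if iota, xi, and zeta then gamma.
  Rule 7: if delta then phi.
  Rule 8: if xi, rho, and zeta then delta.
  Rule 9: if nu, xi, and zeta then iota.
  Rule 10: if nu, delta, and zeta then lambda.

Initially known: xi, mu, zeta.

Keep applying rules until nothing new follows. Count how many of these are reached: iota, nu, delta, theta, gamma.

From xi and zeta, Rule 3 gives nu.
nu, xi, and zeta hold, so iota follows (Rule 9).
From iota, xi, and zeta, Rule 6 gives gamma.
From zeta and gamma, Rule 2 gives theta.
iota: reached.
nu: reached.
delta would need xi, rho, and zeta (Rule 8), but rho is never established.
theta: reached.
gamma: reached.
Reached: iota, nu, theta, and gamma — 4 of the 5.

4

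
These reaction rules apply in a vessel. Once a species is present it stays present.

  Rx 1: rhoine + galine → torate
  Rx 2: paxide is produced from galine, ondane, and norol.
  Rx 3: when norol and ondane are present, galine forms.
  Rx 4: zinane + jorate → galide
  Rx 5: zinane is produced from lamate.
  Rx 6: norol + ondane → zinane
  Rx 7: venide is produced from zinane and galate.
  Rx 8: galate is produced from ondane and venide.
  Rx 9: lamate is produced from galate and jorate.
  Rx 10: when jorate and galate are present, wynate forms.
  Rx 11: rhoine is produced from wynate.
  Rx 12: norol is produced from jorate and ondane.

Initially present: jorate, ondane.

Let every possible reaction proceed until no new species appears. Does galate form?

No

galate would need ondane and venide (Rx 8), but venide never forms.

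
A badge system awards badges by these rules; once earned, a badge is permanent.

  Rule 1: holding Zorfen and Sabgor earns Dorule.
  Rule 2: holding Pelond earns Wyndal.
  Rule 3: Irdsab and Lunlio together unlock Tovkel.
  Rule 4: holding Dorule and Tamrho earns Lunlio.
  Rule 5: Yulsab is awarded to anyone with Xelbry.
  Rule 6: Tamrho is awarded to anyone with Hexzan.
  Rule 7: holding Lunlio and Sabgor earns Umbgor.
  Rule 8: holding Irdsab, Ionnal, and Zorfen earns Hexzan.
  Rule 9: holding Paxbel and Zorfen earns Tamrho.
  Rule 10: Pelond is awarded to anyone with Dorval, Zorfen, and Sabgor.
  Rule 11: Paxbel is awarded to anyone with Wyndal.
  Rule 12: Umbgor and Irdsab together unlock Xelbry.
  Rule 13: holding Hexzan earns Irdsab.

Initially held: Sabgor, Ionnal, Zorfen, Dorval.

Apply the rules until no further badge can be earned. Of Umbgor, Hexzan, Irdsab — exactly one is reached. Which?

With Zorfen and Sabgor, Dorule is earned (Rule 1).
With Dorval, Zorfen, and Sabgor, Pelond is earned (Rule 10).
With Pelond, Wyndal is earned (Rule 2).
With Wyndal, Paxbel is earned (Rule 11).
With Paxbel and Zorfen, Tamrho is earned (Rule 9).
With Dorule and Tamrho, Lunlio is earned (Rule 4).
With Lunlio and Sabgor, Umbgor is earned (Rule 7).
Irdsab would need Hexzan (Rule 13), but Hexzan is never earned. Hexzan would need Irdsab, Ionnal, and Zorfen (Rule 8), but Irdsab is never earned.

Umbgor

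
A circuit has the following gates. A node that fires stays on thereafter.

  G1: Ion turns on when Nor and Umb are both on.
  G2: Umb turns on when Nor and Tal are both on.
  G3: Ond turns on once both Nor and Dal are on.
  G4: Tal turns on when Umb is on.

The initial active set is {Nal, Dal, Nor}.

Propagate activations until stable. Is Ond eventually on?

Yes

G3: Nor and Dal on → Ond on.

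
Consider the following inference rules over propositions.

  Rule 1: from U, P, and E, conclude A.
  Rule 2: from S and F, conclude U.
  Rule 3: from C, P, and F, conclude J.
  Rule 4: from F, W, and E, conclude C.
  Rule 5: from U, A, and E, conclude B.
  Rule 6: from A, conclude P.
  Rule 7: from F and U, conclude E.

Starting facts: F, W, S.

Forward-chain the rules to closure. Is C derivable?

Yes

S and F hold, so U follows (Rule 2).
From F and U, Rule 7 gives E.
F, W, and E hold, so C follows (Rule 4).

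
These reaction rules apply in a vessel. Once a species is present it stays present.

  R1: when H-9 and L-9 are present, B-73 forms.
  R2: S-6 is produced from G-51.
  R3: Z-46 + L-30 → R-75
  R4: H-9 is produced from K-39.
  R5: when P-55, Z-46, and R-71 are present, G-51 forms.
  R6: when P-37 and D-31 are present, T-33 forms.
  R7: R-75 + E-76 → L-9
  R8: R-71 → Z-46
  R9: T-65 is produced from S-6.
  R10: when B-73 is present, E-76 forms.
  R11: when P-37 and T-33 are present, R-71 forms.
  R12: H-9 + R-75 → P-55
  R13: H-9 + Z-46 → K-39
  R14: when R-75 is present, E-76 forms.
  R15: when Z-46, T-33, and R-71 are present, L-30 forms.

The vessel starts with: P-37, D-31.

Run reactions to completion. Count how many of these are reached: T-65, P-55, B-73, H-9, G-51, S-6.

T-65 would need S-6 (R9), but S-6 never forms.
P-55 would need H-9 and R-75 (R12), but H-9 never forms.
B-73 would need H-9 and L-9 (R1), but H-9 never forms.
H-9 would need K-39 (R4), but K-39 never forms.
G-51 would need P-55, Z-46, and R-71 (R5), but P-55 never forms.
S-6 would need G-51 (R2), but G-51 never forms.
None of the 6 are reached.

0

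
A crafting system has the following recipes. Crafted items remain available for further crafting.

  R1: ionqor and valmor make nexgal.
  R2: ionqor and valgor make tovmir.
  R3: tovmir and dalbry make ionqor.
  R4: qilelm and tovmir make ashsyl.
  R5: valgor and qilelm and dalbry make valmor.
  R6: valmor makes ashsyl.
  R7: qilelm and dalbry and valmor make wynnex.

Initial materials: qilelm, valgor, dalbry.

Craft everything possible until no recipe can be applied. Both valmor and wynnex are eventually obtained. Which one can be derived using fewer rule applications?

valmor: Using R5, valgor, qilelm, and dalbry make valmor. [1 rule application]
wynnex: Using R5, valgor, qilelm, and dalbry make valmor. Using R7, qilelm, dalbry, and valmor make wynnex. [2 rule applications]
valmor needs fewer.

valmor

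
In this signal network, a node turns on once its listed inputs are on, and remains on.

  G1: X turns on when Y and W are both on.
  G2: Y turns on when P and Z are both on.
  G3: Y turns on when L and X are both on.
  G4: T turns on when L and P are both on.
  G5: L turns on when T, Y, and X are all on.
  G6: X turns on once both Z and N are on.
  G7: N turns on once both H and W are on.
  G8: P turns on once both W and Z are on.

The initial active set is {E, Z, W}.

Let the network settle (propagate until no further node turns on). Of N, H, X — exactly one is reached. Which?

X

G8: W and Z on → P on.
G2: P and Z on → Y on.
G1: Y and W on → X on.
N would need H and W (G7), but H never turns on. No rule produces H, and it is not given.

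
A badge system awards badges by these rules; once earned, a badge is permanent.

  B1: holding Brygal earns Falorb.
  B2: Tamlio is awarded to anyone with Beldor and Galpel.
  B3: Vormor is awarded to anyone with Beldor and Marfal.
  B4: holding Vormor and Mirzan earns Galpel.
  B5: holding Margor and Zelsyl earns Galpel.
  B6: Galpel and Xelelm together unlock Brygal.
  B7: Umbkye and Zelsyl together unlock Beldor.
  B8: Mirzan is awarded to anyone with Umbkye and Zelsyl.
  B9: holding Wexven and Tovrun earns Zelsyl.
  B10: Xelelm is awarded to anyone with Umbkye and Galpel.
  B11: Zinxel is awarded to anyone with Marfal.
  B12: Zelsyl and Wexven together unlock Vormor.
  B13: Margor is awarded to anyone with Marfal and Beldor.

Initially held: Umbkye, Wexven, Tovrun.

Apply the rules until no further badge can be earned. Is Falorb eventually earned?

With Wexven and Tovrun, Zelsyl is earned (B9).
With Zelsyl and Wexven, Vormor is earned (B12).
With Umbkye and Zelsyl, Mirzan is earned (B8).
With Vormor and Mirzan, Galpel is earned (B4).
With Umbkye and Galpel, Xelelm is earned (B10).
With Galpel and Xelelm, Brygal is earned (B6).
With Brygal, Falorb is earned (B1).

Yes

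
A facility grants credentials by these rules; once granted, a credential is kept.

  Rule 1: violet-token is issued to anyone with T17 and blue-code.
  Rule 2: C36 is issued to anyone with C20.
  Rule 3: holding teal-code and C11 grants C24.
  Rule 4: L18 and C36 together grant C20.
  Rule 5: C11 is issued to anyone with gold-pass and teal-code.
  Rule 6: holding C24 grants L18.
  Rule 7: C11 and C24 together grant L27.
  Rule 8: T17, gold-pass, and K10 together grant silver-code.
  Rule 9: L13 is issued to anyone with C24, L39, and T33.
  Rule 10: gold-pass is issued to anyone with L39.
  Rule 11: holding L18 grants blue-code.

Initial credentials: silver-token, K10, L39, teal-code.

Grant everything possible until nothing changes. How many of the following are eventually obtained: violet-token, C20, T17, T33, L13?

violet-token would need T17 and blue-code (Rule 1), but T17 is never granted.
C20 would need L18 and C36 (Rule 4), but C36 is never granted.
No rule produces T17, and it is not given.
No rule produces T33, and it is not given.
L13 would need C24, L39, and T33 (Rule 9), but T33 is never granted.
None of the 5 are reached.

0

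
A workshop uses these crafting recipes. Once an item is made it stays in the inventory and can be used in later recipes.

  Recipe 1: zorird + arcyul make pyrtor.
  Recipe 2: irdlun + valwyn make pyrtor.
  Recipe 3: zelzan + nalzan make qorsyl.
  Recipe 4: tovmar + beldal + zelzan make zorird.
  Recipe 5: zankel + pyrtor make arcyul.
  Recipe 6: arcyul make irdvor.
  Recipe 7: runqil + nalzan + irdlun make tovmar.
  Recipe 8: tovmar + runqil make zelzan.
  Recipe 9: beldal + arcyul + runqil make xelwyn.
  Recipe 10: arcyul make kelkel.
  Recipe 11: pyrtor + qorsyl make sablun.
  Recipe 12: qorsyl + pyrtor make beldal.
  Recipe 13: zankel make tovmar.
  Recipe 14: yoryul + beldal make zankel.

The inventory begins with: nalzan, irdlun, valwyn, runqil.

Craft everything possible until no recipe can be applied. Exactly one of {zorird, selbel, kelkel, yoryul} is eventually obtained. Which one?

runqil + nalzan + irdlun → tovmar (Recipe 7).
Using Recipe 2, irdlun and valwyn make pyrtor.
tovmar + runqil → zelzan (Recipe 8).
Using Recipe 3, zelzan and nalzan make qorsyl.
qorsyl + pyrtor → beldal (Recipe 12).
Using Recipe 4, tovmar, beldal, and zelzan make zorird.
No rule produces selbel, and it is not given. kelkel would need arcyul (Recipe 10), but arcyul is never obtained. No rule produces yoryul, and it is not given.

zorird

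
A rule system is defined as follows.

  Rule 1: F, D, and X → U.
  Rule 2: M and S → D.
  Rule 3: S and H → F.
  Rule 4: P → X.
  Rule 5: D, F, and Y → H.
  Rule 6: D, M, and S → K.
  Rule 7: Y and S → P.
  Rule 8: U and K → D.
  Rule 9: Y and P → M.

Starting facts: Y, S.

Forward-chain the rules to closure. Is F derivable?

No

F would need S and H (Rule 3), but H is never established.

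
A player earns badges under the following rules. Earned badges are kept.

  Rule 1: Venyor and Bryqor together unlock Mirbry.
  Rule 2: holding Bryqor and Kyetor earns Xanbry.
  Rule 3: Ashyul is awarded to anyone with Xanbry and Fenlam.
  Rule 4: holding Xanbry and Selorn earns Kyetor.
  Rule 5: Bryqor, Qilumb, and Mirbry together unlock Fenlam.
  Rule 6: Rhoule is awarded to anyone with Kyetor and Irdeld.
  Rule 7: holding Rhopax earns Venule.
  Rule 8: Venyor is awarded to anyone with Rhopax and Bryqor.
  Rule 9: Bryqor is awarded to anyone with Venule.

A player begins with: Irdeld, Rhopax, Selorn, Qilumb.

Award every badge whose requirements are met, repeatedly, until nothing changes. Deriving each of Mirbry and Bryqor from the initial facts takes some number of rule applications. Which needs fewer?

Bryqor

Bryqor: With Rhopax, Venule is earned (Rule 7). With Venule, Bryqor is earned (Rule 9). [2 rule applications]
Mirbry: With Rhopax, Venule is earned (Rule 7). With Venule, Bryqor is earned (Rule 9). With Rhopax and Bryqor, Venyor is earned (Rule 8). With Venyor and Bryqor, Mirbry is earned (Rule 1). [4 rule applications]
Bryqor needs fewer.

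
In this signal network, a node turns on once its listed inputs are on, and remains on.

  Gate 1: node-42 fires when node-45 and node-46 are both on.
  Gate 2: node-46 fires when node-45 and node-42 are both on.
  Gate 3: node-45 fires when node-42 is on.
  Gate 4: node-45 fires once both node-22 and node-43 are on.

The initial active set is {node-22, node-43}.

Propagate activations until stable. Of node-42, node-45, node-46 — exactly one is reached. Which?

node-45

Gate 4: node-22 and node-43 on → node-45 on.
node-46 would need node-45 and node-42 (Gate 2), but node-42 never turns on. node-42 would need node-45 and node-46 (Gate 1), but node-46 never turns on.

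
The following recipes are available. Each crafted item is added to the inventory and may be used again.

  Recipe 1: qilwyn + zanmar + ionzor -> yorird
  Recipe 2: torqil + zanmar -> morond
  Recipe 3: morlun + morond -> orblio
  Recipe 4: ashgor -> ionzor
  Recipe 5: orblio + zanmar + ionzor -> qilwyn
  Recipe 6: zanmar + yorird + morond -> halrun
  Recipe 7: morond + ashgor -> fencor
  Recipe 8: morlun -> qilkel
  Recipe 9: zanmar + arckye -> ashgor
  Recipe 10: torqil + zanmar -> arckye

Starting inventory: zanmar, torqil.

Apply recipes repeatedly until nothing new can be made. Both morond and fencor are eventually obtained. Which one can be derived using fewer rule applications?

morond: Using Recipe 2, torqil and zanmar make morond. [1 rule application]
fencor: torqil + zanmar -> arckye (Recipe 10). Using Recipe 2, torqil and zanmar make morond. Using Recipe 9, zanmar and arckye make ashgor. Using Recipe 7, morond and ashgor make fencor. [4 rule applications]
morond needs fewer.

morond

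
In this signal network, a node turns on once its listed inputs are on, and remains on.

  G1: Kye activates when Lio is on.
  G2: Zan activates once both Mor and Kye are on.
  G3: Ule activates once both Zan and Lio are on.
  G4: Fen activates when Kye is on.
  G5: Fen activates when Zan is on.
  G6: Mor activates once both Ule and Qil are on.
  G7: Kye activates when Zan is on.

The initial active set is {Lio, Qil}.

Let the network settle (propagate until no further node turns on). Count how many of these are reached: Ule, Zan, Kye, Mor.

1

G1: Lio on → Kye on.
Ule would need Zan and Lio (G3), but Zan never turns on.
Zan would need Mor and Kye (G2), but Mor never turns on.
Kye: reached.
Mor would need Ule and Qil (G6), but Ule never turns on.
Reached: Kye — 1 of the 4.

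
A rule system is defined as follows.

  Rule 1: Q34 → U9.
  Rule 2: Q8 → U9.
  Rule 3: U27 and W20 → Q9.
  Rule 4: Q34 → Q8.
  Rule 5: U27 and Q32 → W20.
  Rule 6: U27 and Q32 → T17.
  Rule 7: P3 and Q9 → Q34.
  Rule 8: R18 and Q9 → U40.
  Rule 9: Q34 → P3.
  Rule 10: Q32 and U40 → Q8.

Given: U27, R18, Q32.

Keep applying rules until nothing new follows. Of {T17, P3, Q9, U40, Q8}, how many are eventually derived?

4

From U27 and Q32, Rule 6 gives T17.
U27 and Q32 hold, so W20 follows (Rule 5).
From U27 and W20, Rule 3 gives Q9.
R18 and Q9 hold, so U40 follows (Rule 8).
From Q32 and U40, Rule 10 gives Q8.
T17: reached.
P3 would need Q34 (Rule 9), but Q34 is never established.
Q9: reached.
U40: reached.
Q8: reached.
Reached: T17, Q9, U40, and Q8 — 4 of the 5.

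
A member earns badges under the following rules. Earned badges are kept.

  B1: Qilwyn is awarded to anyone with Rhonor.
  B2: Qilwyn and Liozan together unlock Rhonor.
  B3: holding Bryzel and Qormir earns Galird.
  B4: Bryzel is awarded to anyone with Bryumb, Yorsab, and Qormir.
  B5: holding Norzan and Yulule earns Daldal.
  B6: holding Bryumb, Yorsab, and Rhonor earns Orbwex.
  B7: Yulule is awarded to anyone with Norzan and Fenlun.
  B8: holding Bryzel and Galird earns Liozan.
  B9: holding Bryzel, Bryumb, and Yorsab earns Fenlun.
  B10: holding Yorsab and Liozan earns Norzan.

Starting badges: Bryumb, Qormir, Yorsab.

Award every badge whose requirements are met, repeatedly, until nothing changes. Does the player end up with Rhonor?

No

Rhonor would need Qilwyn and Liozan (B2), but Qilwyn is never earned.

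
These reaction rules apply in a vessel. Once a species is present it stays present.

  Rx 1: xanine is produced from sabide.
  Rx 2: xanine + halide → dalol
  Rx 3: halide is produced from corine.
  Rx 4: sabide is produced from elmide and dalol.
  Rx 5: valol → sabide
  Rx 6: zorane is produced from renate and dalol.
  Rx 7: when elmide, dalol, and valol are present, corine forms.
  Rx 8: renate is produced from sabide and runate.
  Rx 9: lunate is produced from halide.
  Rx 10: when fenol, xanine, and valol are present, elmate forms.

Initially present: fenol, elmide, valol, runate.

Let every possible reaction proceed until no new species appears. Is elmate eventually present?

valol present → sabide forms (Rx 5).
sabide present → xanine forms (Rx 1).
fenol, xanine, and valol present → elmate forms (Rx 10).

Yes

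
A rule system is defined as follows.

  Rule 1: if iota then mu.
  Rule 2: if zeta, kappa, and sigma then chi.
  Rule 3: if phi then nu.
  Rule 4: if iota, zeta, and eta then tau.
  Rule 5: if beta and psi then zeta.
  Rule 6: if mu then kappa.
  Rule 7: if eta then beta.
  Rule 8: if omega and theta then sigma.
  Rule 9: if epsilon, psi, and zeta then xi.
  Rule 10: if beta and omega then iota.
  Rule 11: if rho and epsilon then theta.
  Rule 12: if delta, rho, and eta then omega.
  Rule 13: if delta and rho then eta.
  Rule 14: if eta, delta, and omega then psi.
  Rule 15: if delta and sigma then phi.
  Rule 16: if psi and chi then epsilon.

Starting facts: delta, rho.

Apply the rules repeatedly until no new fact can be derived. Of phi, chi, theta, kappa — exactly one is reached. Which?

kappa

From delta and rho, Rule 13 gives eta.
From delta, rho, and eta, Rule 12 gives omega.
From eta, Rule 7 gives beta.
From beta and omega, Rule 10 gives iota.
iota holds, so mu follows (Rule 1).
mu holds, so kappa follows (Rule 6).
phi would need delta and sigma (Rule 15), but sigma is never established. chi would need zeta, kappa, and sigma (Rule 2), but sigma is never established. theta would need rho and epsilon (Rule 11), but epsilon is never established.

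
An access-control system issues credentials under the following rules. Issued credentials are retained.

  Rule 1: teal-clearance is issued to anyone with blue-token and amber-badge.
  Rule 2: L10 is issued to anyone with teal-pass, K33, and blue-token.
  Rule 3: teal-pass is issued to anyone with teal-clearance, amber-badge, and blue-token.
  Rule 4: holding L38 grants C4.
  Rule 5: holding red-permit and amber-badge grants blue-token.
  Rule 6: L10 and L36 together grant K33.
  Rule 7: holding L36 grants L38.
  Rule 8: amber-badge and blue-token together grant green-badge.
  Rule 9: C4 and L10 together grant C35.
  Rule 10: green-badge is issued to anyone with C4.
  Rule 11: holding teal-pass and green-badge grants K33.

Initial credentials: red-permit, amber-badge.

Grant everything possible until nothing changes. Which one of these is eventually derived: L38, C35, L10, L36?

Holding red-permit and amber-badge grants blue-token (Rule 5).
Holding blue-token and amber-badge grants teal-clearance (Rule 1).
Holding amber-badge and blue-token grants green-badge (Rule 8).
Holding teal-clearance, amber-badge, and blue-token grants teal-pass (Rule 3).
Holding teal-pass and green-badge grants K33 (Rule 11).
Holding teal-pass, K33, and blue-token grants L10 (Rule 2).
No rule produces L36, and it is not given. C35 would need C4 and L10 (Rule 9), but C4 is never granted. L38 would need L36 (Rule 7), but L36 is never granted.

L10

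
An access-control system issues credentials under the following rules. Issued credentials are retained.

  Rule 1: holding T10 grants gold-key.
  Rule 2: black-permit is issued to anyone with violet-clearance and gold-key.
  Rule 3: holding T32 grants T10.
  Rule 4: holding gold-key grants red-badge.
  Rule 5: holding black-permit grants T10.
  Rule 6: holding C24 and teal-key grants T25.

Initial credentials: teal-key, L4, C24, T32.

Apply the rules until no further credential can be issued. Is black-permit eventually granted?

No

black-permit would need violet-clearance and gold-key (Rule 2), but violet-clearance is never granted.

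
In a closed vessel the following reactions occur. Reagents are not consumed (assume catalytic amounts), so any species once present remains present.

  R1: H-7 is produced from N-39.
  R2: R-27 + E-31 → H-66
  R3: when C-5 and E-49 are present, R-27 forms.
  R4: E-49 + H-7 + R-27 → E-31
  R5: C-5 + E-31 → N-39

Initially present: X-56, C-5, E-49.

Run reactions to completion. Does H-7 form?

No

H-7 would need N-39 (R1), but N-39 never forms.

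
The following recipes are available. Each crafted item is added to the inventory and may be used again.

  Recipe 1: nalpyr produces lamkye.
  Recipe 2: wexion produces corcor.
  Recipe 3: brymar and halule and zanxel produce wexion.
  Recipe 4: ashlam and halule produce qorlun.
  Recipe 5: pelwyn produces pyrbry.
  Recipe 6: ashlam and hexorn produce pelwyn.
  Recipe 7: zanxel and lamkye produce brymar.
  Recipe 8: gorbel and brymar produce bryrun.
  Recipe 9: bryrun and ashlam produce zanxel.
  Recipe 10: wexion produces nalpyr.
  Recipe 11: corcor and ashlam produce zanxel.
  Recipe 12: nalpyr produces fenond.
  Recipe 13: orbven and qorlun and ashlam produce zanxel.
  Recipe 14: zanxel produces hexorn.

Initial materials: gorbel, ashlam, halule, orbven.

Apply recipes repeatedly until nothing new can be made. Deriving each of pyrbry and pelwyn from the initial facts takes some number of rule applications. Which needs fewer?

pelwyn: Using Recipe 4, ashlam and halule make qorlun. orbven and qorlun and ashlam → zanxel (Recipe 13). Using Recipe 14, zanxel makes hexorn. ashlam and hexorn → pelwyn (Recipe 6). [4 rule applications]
pyrbry: ashlam and halule → qorlun (Recipe 4). Using Recipe 13, orbven, qorlun, and ashlam make zanxel. Using Recipe 14, zanxel makes hexorn. Using Recipe 6, ashlam and hexorn make pelwyn. pelwyn → pyrbry (Recipe 5). [5 rule applications]
pelwyn needs fewer.

pelwyn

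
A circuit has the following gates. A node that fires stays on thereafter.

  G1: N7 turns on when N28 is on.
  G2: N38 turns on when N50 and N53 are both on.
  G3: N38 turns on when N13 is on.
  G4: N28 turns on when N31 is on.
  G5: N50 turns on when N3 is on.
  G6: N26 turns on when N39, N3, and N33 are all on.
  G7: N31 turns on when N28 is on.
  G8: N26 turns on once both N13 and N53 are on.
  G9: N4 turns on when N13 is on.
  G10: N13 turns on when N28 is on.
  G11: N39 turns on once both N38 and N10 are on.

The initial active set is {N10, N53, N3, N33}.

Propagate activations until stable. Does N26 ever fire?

N3 is on, so N50 turns on (G5).
G2: N50 and N53 on → N38 on.
N38 and N10 are on, so N39 turns on (G11).
N39, N3, and N33 are on, so N26 turns on (G6).

Yes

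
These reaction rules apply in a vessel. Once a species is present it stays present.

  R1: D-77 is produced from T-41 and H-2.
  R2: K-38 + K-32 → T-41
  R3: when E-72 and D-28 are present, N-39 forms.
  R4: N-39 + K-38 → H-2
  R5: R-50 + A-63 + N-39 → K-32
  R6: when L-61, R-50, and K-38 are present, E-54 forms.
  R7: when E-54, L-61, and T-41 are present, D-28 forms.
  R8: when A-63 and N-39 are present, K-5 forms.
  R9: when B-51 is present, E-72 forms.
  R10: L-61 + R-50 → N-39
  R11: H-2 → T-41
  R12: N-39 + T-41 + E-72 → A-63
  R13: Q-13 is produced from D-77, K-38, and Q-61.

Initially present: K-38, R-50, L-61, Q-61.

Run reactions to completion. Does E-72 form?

E-72 would need B-51 (R9), but B-51 never forms.

No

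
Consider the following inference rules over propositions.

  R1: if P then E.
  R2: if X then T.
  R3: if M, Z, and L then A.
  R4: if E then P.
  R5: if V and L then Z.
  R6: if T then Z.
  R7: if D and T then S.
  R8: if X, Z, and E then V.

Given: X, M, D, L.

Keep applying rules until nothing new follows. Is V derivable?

V would need X, Z, and E (R8), but E is never established.

No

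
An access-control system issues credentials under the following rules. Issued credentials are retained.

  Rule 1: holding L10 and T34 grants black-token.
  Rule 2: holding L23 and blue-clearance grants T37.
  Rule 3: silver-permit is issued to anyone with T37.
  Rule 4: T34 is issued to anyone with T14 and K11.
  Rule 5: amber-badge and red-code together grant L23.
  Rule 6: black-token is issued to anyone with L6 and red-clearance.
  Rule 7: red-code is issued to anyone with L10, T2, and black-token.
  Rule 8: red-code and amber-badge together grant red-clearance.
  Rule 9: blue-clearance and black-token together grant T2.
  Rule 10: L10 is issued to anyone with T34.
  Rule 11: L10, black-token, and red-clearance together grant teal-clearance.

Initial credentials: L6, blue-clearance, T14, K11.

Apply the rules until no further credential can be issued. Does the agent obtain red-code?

Holding T14 and K11 grants T34 (Rule 4).
Holding T34 grants L10 (Rule 10).
Holding L10 and T34 grants black-token (Rule 1).
Holding blue-clearance and black-token grants T2 (Rule 9).
Holding L10, T2, and black-token grants red-code (Rule 7).

Yes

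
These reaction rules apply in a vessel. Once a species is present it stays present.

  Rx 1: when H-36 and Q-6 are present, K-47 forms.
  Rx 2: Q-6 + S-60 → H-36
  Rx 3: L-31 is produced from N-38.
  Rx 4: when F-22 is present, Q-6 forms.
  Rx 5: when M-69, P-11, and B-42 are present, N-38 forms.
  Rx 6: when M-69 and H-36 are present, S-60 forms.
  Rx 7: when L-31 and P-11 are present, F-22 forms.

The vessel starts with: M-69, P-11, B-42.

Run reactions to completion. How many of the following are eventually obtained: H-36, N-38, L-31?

2

M-69, P-11, and B-42 present → N-38 forms (Rx 5).
N-38 present → L-31 forms (Rx 3).
H-36 would need Q-6 and S-60 (Rx 2), but S-60 never forms.
N-38: reached.
L-31: reached.
Reached: N-38 and L-31 — 2 of the 3.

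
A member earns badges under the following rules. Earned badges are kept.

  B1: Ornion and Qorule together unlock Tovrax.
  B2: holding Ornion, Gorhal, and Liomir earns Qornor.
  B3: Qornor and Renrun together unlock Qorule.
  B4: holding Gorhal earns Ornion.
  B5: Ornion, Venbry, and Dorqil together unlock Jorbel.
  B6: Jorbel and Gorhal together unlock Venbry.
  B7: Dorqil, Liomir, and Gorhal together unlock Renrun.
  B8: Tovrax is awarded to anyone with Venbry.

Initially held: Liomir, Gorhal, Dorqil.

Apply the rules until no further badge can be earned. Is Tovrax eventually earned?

With Gorhal, Ornion is earned (B4).
With Dorqil, Liomir, and Gorhal, Renrun is earned (B7).
With Ornion, Gorhal, and Liomir, Qornor is earned (B2).
With Qornor and Renrun, Qorule is earned (B3).
With Ornion and Qorule, Tovrax is earned (B1).

Yes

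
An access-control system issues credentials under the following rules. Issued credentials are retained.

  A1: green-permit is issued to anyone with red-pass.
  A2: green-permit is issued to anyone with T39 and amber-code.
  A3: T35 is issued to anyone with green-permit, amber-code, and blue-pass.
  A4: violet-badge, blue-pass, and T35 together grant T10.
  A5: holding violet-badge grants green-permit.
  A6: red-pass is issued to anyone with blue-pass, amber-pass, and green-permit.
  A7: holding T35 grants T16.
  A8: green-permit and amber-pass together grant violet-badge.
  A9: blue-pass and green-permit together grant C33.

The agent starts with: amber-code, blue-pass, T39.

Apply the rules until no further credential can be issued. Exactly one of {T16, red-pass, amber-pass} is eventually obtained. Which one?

Holding T39 and amber-code grants green-permit (A2).
Holding green-permit, amber-code, and blue-pass grants T35 (A3).
Holding T35 grants T16 (A7).
red-pass would need blue-pass, amber-pass, and green-permit (A6), but amber-pass is never granted. No rule produces amber-pass, and it is not given.

T16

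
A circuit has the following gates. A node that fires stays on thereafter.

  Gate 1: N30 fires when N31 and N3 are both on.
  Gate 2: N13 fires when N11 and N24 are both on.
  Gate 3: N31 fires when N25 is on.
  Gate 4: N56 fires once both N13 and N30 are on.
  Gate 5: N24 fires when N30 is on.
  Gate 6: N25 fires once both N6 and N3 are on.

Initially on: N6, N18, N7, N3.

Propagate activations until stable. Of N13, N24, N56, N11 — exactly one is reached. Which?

Gate 6: N6 and N3 on → N25 on.
N25 is on, so N31 fires (Gate 3).
N31 and N3 are on, so N30 fires (Gate 1).
Gate 5: N30 on → N24 on.
No rule produces N11, and it is not given. N56 would need N13 and N30 (Gate 4), but N13 never turns on. N13 would need N11 and N24 (Gate 2), but N11 never turns on.

N24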